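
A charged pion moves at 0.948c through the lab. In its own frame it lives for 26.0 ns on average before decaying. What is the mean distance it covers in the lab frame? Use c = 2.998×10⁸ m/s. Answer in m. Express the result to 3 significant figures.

Lorentz factor: γ = (1 − 0.898704)^(−1/2) = 3.142.
Lab-frame lifetime: Δt = γτ = 3.142 × 26.0 ns = 81.692 ns.
Distance: d = vΔt = 0.948 × 2.998×10⁸ m/s × 8.1692×10^-8 s = 23.2 m.

23.2 m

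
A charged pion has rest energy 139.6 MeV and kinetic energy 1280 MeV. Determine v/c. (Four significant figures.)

0.9952

K = (γ−1)mc², so γ = 1 + 1280/139.6 = 10.169.
Then v/c = √(1 − γ⁻²) = √(1 − 0.00967038) = √0.99032962 = 0.9952.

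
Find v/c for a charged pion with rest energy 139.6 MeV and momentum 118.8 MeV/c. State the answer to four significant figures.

pc/(mc²) = 118.8/139.6 = 0.851 = βγ = β/√(1−β²).
So β² = x²/(1 + x²) with x = 0.851: x² = 0.724201, β² = 0.724201/1.724201 = 0.420021, β = 0.6481.

0.6481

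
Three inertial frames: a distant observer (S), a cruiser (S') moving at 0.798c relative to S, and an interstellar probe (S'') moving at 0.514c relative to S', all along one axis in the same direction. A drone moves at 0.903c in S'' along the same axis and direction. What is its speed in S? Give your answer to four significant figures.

Compose velocities in two stages. Stage 1 (into S'): u₁ = (0.903+0.514)/(1+0.903×0.514) = 0.9678.
Stage 2 (into S): u = (0.9678+0.798)/(1+0.9678×0.798) = 0.99633, so the speed is 0.9963c.

0.9963c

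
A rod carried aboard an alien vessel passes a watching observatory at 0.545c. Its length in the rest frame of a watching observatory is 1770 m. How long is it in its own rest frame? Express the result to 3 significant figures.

2110 m

γ = 1/√(1 − β²) = 1/√(1 − 0.297025) = 1/√0.702975 = 1/0.838436 = 1.1927.
Proper length: L₀ = γ·L = 1.1927 × 1770 = 2110 m.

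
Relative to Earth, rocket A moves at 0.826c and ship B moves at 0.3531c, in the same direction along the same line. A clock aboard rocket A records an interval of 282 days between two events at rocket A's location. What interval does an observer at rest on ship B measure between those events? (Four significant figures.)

378.8 days

The velocity of rocket A relative to ship B is (0.826 − 0.3531)c / (1 − 0.826×0.3531) = 0.66762c; relative speed 0.66762c.
γ for this relative speed: γ = 1/√(1 − 0.445716) = 1.3432.
Rocket A's interval is proper; time dilation gives Δt_B = γΔτ = 1.3432 × 282 days = 378.8 days.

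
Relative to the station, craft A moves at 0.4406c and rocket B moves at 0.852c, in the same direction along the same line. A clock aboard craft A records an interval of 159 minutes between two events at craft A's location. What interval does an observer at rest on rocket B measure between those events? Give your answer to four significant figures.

Transform craft A's velocity into rocket B's frame: (0.4406 − 0.852)/(1 − 0.4406·0.852) = −0.4114/0.6246088, so the relative speed is 0.65865c.
γ for this relative speed: γ = 1/√(1 − 0.43382) = 1.329.
The clock on craft A records proper time, so rocket B measures Δt = γΔτ = 1.329 × 159 = 211.3 minutes.

211.3 minutes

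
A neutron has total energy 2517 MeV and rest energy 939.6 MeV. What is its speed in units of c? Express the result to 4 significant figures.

Total energy E = γmc² gives γ = 2517/939.6 = 2.6788.
Hence β = √(1 − 1/γ²) = √(1 − 0.139354) = √0.860646 = 0.9277.

0.9277c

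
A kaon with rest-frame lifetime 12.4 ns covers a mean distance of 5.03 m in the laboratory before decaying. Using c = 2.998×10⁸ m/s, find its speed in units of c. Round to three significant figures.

0.804c

Let x = d/(cτ) = 5.030 m / (2.998×10⁸ m/s × 1.240×10^-8 s) = 1.3531. Since d = βγcτ, x = βγ = β/√(1−β²).
Solving: β² = x²/(1+x²) = 1.83088/2.83088 = 0.646753, so β = 0.804.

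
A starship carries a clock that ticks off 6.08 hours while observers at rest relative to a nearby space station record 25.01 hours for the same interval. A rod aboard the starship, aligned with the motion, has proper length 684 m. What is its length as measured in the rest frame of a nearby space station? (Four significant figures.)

γ = Δt/Δτ = 25.01/6.08 = 4.11349.
The rod contracts by the same γ: 684 m / 4.11349 = 166.3 m.

166.3 m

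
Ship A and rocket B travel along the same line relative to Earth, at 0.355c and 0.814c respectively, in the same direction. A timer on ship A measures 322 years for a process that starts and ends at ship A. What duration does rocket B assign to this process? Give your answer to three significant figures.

Transform ship A's velocity into rocket B's frame: (0.355 − 0.814)/(1 − 0.355·0.814) = −0.459/0.71103, so the relative speed is 0.64554c.
γ for this relative speed: γ = 1/√(1 − 0.416722) = 1.3094.
The clock on ship A records proper time, so rocket B measures Δt = γΔτ = 1.3094 × 322 = 422 years.

422 years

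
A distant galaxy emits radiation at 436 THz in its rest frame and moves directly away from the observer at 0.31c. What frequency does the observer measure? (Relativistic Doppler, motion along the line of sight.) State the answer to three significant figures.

Relativistic Doppler (source moving away): f_obs = f_src · √((1−β)/(1+β)).
With β = 0.31: factor = √(0.69/1.31) = 0.72575.
f_obs = 436 × 0.72575 = 316 THz.

316 THz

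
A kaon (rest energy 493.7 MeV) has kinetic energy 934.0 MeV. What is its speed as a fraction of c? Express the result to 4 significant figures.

0.9383c

γ = 1 + K/(mc²) = 1 + 934.0/493.7 = 2.8918.
β = √(1 − 1/γ²) = √(1 − 0.119581) = √0.880419 = 0.9383.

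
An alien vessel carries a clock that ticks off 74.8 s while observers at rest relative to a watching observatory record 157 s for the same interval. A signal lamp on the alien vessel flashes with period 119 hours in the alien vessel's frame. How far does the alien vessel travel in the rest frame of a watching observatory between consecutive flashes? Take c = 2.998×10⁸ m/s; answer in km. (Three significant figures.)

γ = Δt/Δτ = 157/74.8 = 2.09893.
β = √(1 − 1/γ²) = 0.87921. Lab-frame period = γτ = 2.09893×119 hours = 249.77 hours. Distance = βc × γτ = 0.87921 × 2.998×10⁸ m/s × 899172 s = 2.3701×10^14 m = 2.37×10^11 km.

2.37×10^11 km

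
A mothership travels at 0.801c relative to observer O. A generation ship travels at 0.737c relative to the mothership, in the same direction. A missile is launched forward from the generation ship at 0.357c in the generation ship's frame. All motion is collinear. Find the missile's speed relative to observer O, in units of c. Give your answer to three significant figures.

First combine the missile and generation ship (S''→S'): u₁ = (0.357 + 0.737)/(1 + 0.357×0.737) = 1.094/1.263109 = 0.86612.
Then combine with the mothership (S'→S): u = (0.86612 + 0.801)/(1 + 0.86612×0.801) = 1.66712/1.69376212 = 0.98427.

0.984c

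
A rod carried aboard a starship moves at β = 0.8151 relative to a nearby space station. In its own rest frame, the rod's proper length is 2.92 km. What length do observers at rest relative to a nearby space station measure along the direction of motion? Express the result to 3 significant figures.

γ = 1/√(1 − β²) = 1/√(1 − 0.66438801) = 1/√0.33561199 = 1/0.57932 = 1.7262.
Along the direction of motion the measured length is L₀/γ = 2.92/1.7262 = 1.69 km.

1.69 km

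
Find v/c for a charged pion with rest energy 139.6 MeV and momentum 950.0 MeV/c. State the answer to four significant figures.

pc/(mc²) = 950.0/139.6 = 6.8052 = βγ = β/√(1−β²).
So β² = x²/(1 + x²) with x = 6.8052: x² = 46.3107, β² = 46.3107/47.3107 = 0.978863, β = 0.9894.

0.9894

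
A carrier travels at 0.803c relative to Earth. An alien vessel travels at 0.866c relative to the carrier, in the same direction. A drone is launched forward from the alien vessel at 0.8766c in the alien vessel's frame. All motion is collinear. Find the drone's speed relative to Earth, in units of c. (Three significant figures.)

Compose velocities in two stages. Stage 1 (into S'): u₁ = (0.8766+0.866)/(1+0.8766×0.866) = 0.9906.
Stage 2 (into S): u = (0.9906+0.803)/(1+0.9906×0.803) = 0.99897, so the speed is 0.999c.

0.999c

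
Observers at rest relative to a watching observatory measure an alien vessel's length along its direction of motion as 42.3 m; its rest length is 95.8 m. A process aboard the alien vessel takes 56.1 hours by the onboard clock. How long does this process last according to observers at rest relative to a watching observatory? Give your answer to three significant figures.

127 hours

Length contraction gives γ = L₀/L = 95.8/42.3 = 2.26478.
Δt = γΔτ = 2.26478 × 56.1 = 127 hours.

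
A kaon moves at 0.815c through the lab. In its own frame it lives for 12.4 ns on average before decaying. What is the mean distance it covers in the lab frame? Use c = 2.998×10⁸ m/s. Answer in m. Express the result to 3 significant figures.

With β = 0.815, γ = 1/√(1 − 0.815²) = 1/√0.335775 = 1.7257.
Lab-frame lifetime: Δt = γτ = 1.7257 × 12.4 ns = 21.399 ns.
Distance: d = vΔt = 0.815 × 2.998×10⁸ m/s × 2.1399×10^-8 s = 5.23 m.

5.23 m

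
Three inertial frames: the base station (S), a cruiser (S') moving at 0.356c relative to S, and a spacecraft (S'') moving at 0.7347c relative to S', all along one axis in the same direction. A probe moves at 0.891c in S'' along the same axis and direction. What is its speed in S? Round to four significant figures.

0.9917c

Compose velocities in two stages. Stage 1 (into S'): u₁ = (0.891+0.7347)/(1+0.891×0.7347) = 0.98252.
Stage 2 (into S): u = (0.98252+0.356)/(1+0.98252×0.356) = 0.99166, so the speed is 0.9917c.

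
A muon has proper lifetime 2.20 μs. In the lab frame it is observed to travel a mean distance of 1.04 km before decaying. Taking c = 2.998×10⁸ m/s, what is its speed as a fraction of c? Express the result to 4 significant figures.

0.8445c

d = βγcτ ⇒ βγ = d/(cτ) = 1040 m / (659.56 m) = 1.5768.
β = (βγ)/√(1+(βγ)²) = 1.5768/√3.4863 = 0.8445.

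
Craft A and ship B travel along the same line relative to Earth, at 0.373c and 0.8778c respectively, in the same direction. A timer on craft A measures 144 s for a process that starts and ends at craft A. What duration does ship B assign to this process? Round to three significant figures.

The velocity of craft A relative to ship B is (0.373 − 0.8778)c / (1 − 0.373×0.8778) = −0.75054c; relative speed 0.75054c.
At |u| = 0.75054c, γ = (1 − 0.56331)^(−1/2) = 1.5133.
The clock on craft A records proper time, so ship B measures Δt = γΔτ = 1.5133 × 144 = 218 s.

218 s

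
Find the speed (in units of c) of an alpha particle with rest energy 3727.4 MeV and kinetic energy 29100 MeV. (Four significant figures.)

γ = 1 + K/(mc²) = 1 + 29100/3727.4 = 8.8071.
β = √(1 − 1/γ²) = √(1 − 0.0128924) = √0.9871076 = 0.9935.

0.9935c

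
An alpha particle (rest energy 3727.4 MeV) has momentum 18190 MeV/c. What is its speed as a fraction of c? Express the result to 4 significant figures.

βγ = pc/(mc²) = 18190/3727.4 = 4.8801.
Since γ² = 1 + (βγ)² = 24.8154, γ = √24.8154 = 4.98151, and β = (βγ)/γ = 4.8801/4.98151 = 0.9796.

0.9796c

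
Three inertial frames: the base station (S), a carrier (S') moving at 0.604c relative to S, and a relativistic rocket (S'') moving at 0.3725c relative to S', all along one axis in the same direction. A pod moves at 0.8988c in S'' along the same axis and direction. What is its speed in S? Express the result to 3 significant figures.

0.988c

Compose velocities in two stages. Stage 1 (into S'): u₁ = (0.8988+0.3725)/(1+0.8988×0.3725) = 0.95243.
Stage 2 (into S): u = (0.95243+0.604)/(1+0.95243×0.604) = 0.98804, so the speed is 0.988c.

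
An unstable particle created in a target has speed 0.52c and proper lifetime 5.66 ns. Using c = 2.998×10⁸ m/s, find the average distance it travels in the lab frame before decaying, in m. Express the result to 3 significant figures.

1.03 m

With β = 0.52, γ = 1/√(1 − 0.52²) = 1/√0.7296 = 1.1707.
Lab-frame lifetime: Δt = γτ = 1.1707 × 5.66 ns = 6.6262 ns.
Distance: d = vΔt = 0.52 × 2.998×10⁸ m/s × 6.6262×10^-9 s = 1.03 m.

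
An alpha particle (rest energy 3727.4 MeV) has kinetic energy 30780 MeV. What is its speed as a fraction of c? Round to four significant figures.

K = (γ−1)mc², so γ = 1 + 30780/3727.4 = 9.2578.
Then v/c = √(1 − γ⁻²) = √(1 − 0.0116677) = √0.9883323 = 0.9941.

0.9941c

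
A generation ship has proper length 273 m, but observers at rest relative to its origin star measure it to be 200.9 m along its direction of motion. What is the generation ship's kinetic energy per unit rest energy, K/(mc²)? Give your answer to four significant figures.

0.3589

From L = L₀/γ: γ = 273/200.9 = 1.35889.
K/(mc²) = γ − 1 = 1.35889 − 1 = 0.3589.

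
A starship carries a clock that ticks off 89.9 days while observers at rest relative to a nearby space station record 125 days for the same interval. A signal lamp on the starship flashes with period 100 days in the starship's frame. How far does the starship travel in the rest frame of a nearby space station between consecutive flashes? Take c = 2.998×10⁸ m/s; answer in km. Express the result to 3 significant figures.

γ = Δt/Δτ = 125/89.9 = 1.39043.
β = √(1 − 1/γ²) = 0.6948. Lab-frame period = γτ = 1.39043×100 days = 139.04 days. Distance = βc × γτ = 0.6948 × 2.998×10⁸ m/s × 12013056 s = 2.5023×10^15 m = 2.50×10^12 km.

2.50×10^12 km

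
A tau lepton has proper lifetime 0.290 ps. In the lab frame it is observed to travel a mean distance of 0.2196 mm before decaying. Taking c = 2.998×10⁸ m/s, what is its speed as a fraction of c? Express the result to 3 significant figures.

0.930c

Let x = d/(cτ) = 2.196×10^-4 m / (2.998×10⁸ m/s × 2.900×10^-13 s) = 2.5258. Since d = βγcτ, x = βγ = β/√(1−β²).
Solving: β² = x²/(1+x²) = 6.37967/7.37967 = 0.864493, so β = 0.930.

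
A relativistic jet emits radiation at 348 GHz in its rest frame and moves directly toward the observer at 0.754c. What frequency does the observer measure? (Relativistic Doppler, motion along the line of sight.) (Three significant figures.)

Relativistic Doppler (source moving toward): f_obs = f_src · √((1+β)/(1−β)).
With β = 0.754: factor = √(1.754/0.246) = 2.6702.
f_obs = 348 × 2.6702 = 929 GHz.

929 GHz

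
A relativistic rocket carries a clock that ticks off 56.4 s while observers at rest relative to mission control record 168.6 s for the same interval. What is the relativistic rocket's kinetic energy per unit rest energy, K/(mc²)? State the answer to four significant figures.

γ = Δt/Δτ = 168.6/56.4 = 2.98936.
K/(mc²) = γ − 1 = 2.98936 − 1 = 1.989.

1.989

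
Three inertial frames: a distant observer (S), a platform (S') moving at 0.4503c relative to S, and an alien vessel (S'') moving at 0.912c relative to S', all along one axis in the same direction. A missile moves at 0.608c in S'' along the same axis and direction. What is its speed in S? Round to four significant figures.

0.9915c

First combine the missile and alien vessel (S''→S'): u₁ = (0.608 + 0.912)/(1 + 0.608×0.912) = 1.52/1.554496 = 0.97781.
Then combine with the platform (S'→S): u = (0.97781 + 0.4503)/(1 + 0.97781×0.4503) = 1.42811/1.440307843 = 0.99153.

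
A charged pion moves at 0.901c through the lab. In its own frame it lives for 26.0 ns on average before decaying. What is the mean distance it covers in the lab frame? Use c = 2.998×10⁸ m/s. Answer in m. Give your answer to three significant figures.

With β = 0.901, γ = 1/√(1 − 0.901²) = 1/√0.188199 = 2.3051.
Lab-frame lifetime: Δt = γτ = 2.3051 × 26.0 ns = 59.933 ns.
Distance: d = vΔt = 0.901 × 2.998×10⁸ m/s × 5.9933×10^-8 s = 16.2 m.

16.2 m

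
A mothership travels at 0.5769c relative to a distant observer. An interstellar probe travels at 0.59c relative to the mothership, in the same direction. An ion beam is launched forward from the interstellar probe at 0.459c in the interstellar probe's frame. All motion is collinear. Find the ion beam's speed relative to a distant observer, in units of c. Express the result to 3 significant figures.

0.950c

Apply u = (u'+v)/(1+u'v) twice. Ion beam in the mothership frame: (0.459+0.59)/(1+0.459·0.59) = 1.049/1.27081 = 0.82546c.
That velocity, transformed to the rest frame of a distant observer: (0.82546+0.5769)/(1+0.82546·0.5769) = 1.40236/1.476207874 = 0.94997c.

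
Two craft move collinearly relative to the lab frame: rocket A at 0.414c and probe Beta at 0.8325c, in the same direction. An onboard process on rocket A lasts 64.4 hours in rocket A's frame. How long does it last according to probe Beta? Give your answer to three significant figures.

The velocity of rocket A relative to probe Beta is (0.414 − 0.8325)c / (1 − 0.414×0.8325) = −0.63859c; relative speed 0.63859c.
At |u| = 0.63859c, γ = (1 − 0.407797)^(−1/2) = 1.2995.
The clock on rocket A records proper time, so probe Beta measures Δt = γΔτ = 1.2995 × 64.4 = 83.7 hours.

83.7 hours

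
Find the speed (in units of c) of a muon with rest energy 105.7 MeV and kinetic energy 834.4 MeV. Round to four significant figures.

γ = 1 + K/(mc²) = 1 + 834.4/105.7 = 8.894.
β = √(1 − 1/γ²) = √(1 − 0.0126417) = √0.9873583 = 0.9937.

0.9937c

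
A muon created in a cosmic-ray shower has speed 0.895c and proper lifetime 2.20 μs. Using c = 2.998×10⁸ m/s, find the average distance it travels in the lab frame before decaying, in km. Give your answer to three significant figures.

γ = 1/√(1 − β²) = 1/√(1 − 0.801025) = 1/√0.198975 = 1/0.446066 = 2.2418.
Lab-frame lifetime: Δt = γτ = 2.2418 × 2.20 μs = 4.932 μs.
Distance: d = vΔt = 0.895 × 2.998×10⁸ m/s × 4.9320×10^-6 s = 1320 m = 1.32 km.

1.32 km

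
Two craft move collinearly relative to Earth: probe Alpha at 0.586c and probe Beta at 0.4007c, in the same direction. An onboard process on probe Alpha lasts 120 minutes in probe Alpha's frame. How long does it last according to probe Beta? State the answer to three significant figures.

The velocity of probe Alpha relative to probe Beta is (0.586 − 0.4007)c / (1 − 0.586×0.4007) = 0.24216c; relative speed 0.24216c.
At |u| = 0.24216c, γ = (1 − 0.0586415)^(−1/2) = 1.0307.
The clock on probe Alpha records proper time, so probe Beta measures Δt = γΔτ = 1.0307 × 120 = 124 minutes.

124 minutes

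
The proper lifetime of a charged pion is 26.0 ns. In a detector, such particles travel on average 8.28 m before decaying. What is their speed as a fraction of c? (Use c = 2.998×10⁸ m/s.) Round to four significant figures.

0.7281c

Let x = d/(cτ) = 8.280 m / (2.998×10⁸ m/s × 2.600×10^-8 s) = 1.0622. Since d = βγcτ, x = βγ = β/√(1−β²).
Solving: β² = x²/(1+x²) = 1.12827/2.12827 = 0.530135, so β = 0.7281.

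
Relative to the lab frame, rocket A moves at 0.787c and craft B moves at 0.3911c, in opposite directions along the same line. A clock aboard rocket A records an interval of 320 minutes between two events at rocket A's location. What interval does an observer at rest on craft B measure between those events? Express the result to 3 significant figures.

Speed of rocket A in craft B's frame: u = (v_A + v_B)/(1 + v_A v_B/c²) = (0.787 + 0.3911)/(1 + 0.787×0.3911) = 1.1781/1.3077957 = 0.90083; |u| = 0.90083c.
At |u| = 0.90083c, γ = (1 − 0.811495)^(−1/2) = 2.3032.
Rocket A's interval is proper; time dilation gives Δt_B = γΔτ = 2.3032 × 320 minutes = 737 minutes.

737 minutes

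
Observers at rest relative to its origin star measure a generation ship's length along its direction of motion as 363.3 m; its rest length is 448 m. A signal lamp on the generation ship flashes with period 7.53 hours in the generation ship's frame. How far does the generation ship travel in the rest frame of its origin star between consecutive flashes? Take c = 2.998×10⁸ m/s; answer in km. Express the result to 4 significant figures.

Length contraction gives γ = L₀/L = 448/363.3 = 1.23314.
β = √(1 − 1/γ²) = 0.58513. Lab-frame period = γτ = 1.23314×7.53 hours = 9.2855 hours. Distance = βc × γτ = 0.58513 × 2.998×10⁸ m/s × 33427.8 s = 5.8640×10^12 m = 5.864×10^9 km.

5.864×10^9 km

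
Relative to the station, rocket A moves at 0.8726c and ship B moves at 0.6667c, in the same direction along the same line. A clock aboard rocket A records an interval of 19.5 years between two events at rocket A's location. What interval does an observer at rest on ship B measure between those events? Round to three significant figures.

22.4 years

Speed of rocket A in ship B's frame: u = (v_A − v_B)/(1 − v_A v_B/c²) = (0.8726 − 0.6667)/(1 − 0.8726×0.6667) = 0.2059/0.41823758 = 0.4923; |u| = 0.4923c.
At |u| = 0.4923c, γ = (1 − 0.242359)^(−1/2) = 1.1489.
Rocket A's interval is proper; time dilation gives Δt_B = γΔτ = 1.1489 × 19.5 years = 22.4 years.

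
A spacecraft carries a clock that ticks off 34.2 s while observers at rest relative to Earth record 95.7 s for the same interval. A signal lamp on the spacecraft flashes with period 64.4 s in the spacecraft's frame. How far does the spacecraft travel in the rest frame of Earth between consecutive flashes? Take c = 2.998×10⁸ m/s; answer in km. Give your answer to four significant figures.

From Δt = γΔτ: γ = 95.7/34.2 = 2.79825.
β = √(1 − 1/γ²) = 0.93396. Lab-frame period = γτ = 2.79825×64.4 s = 180.21 s. Distance = βc × γτ = 0.93396 × 2.998×10⁸ m/s × 180.21 s = 5.0459×10^10 m = 5.046×10^7 km.

5.046×10^7 km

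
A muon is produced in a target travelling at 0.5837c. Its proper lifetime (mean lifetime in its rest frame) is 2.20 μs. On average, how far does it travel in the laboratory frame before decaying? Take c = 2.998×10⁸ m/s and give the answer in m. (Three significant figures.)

474 m

β² = 0.34070569, so γ = 1/√0.65929431 = 1.2316.
Lab-frame lifetime: Δt = γτ = 1.2316 × 2.20 μs = 2.7095 μs.
Distance: d = vΔt = 0.5837 × 2.998×10⁸ m/s × 2.7095×10^-6 s = 474 m.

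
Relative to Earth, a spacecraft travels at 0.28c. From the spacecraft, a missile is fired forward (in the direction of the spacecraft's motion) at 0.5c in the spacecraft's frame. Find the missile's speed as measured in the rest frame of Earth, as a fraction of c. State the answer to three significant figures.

Relativistic velocity addition: u = (u' + v)/(1 + u'v/c²), with u' = 0.5c and v = 0.28c.
Numerator: 0.5 + 0.28 = 0.78. Denominator: 1 + (0.5)(0.28) = 1.14.
u = 0.78/1.14 = 0.68421, so the speed is 0.684c.

0.684c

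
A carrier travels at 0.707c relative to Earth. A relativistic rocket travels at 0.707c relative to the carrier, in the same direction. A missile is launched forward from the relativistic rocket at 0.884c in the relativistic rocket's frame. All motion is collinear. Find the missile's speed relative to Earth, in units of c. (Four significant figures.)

Compose velocities in two stages. Stage 1 (into S'): u₁ = (0.884+0.707)/(1+0.884×0.707) = 0.97908.
Stage 2 (into S): u = (0.97908+0.707)/(1+0.97908×0.707) = 0.99638, so the speed is 0.9964c.

0.9964c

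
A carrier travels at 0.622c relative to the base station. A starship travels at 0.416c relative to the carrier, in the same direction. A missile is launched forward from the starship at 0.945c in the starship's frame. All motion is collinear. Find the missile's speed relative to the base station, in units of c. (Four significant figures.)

Apply u = (u'+v)/(1+u'v) twice. Missile in the carrier frame: (0.945+0.416)/(1+0.945·0.416) = 1.361/1.39312 = 0.97694c.
That velocity, transformed to the rest frame of the base station: (0.97694+0.622)/(1+0.97694·0.622) = 1.59894/1.60765668 = 0.99458c.

0.9946c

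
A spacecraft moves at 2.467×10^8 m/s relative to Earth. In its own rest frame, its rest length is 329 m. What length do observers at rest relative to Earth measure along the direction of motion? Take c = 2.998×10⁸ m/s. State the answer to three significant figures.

187 m

β = v/c = (2.467×10^8 m/s)/(2.998×10⁸ m/s) = 0.822882.
With β = 0.822882, γ = 1/√(1 − 0.822882²) = 1/√0.3228652 = 1.7599.
Length contraction: L = L₀/γ = 329/1.7599 = 187 m.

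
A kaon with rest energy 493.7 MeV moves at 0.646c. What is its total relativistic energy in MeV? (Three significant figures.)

647 MeV

γ = 1/√(1 − β²) = 1/√(1 − 0.417316) = 1/√0.582684 = 1/0.763337 = 1.31.
Total energy: E = γmc² = 1.31 × 493.7 MeV = 647 MeV.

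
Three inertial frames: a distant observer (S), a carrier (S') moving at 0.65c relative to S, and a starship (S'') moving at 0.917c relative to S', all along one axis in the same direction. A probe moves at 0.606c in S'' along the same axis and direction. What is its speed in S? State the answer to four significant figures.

Apply u = (u'+v)/(1+u'v) twice. Probe in the carrier frame: (0.606+0.917)/(1+0.606·0.917) = 1.523/1.555702 = 0.97898c.
That velocity, transformed to the rest frame of a distant observer: (0.97898+0.65)/(1+0.97898·0.65) = 1.62898/1.636337 = 0.9955c.

0.9955c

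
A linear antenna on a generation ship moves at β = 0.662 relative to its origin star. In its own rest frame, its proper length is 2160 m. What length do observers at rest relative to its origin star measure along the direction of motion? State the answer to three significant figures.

γ = 1/√(1 − β²) = 1/√(1 − 0.438244) = 1/√0.561756 = 1/0.749504 = 1.3342.
Length contraction: L = L₀/γ = 2160/1.3342 = 1620 m.

1620 m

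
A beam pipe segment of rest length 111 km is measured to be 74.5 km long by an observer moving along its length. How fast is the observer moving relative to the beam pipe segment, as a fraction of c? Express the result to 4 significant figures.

0.7413c

Length contraction gives γ = L₀/L = 111/74.5 = 1.4899.
β = √(1 − 1/γ²) = √0.549509 = 0.7413.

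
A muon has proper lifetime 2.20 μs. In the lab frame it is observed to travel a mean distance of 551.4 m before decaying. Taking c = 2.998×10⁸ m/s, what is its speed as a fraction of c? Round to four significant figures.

0.6414c

Lab distance = (lab lifetime)·v = γτ·βc, so βγ = d/(cτ) = 551.4/(2.998×10⁸ × 2.200×10^-6) = 0.83601.
With βγ = 0.83601: γ² = 1 + (βγ)² = 1.698913, and β = (βγ)/γ = 0.83601/1.30342 = 0.6414.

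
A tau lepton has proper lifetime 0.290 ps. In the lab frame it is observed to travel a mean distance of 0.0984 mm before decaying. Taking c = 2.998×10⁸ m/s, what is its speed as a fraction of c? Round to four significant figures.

d = βγcτ ⇒ βγ = d/(cτ) = 9.840×10^-5 m / (8.6942×10^-5 m) = 1.1318.
β = (βγ)/√(1+(βγ)²) = 1.1318/√2.28097 = 0.7494.

0.7494c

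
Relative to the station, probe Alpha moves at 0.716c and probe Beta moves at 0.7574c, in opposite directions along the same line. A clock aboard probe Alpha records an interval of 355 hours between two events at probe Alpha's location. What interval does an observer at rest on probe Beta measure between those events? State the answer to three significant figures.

1200 hours

The velocity of probe Alpha relative to probe Beta is (0.716 + 0.7574)c / (1 + 0.716×0.7574) = 0.95533c; relative speed 0.95533c.
γ for this relative speed: γ = 1/√(1 − 0.912655) = 3.3836.
Probe Alpha's interval is proper; time dilation gives Δt_B = γΔτ = 3.3836 × 355 hours = 1200 hours.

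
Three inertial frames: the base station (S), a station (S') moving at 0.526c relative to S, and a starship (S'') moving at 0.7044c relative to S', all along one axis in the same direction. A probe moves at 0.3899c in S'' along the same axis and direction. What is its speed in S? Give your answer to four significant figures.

Compose velocities in two stages. Stage 1 (into S'): u₁ = (0.3899+0.7044)/(1+0.3899×0.7044) = 0.85851.
Stage 2 (into S): u = (0.85851+0.526)/(1+0.85851×0.526) = 0.9538, so the speed is 0.9538c.

0.9538c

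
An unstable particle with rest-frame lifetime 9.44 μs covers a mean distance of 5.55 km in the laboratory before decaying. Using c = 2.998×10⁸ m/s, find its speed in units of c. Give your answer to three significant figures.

Lab distance = (lab lifetime)·v = γτ·βc, so βγ = d/(cτ) = 5550/(2.998×10⁸ × 9.440×10^-6) = 1.9611.
With βγ = 1.9611: γ² = 1 + (βγ)² = 4.84591, and β = (βγ)/γ = 1.9611/2.20134 = 0.891.

0.891c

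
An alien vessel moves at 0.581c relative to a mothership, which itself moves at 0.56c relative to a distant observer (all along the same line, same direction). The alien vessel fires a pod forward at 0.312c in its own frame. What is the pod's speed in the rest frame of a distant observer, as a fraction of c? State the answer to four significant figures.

0.9246c

Apply u = (u'+v)/(1+u'v) twice. Pod in the mothership frame: (0.312+0.581)/(1+0.312·0.581) = 0.893/1.181272 = 0.75596c.
That velocity, transformed to the rest frame of a distant observer: (0.75596+0.56)/(1+0.75596·0.56) = 1.31596/1.4233376 = 0.92456c.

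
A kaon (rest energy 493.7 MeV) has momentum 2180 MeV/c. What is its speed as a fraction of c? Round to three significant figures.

0.975c

βγ = pc/(mc²) = 2180/493.7 = 4.4156.
Since γ² = 1 + (βγ)² = 20.4975, γ = √20.4975 = 4.52742, and β = (βγ)/γ = 4.4156/4.52742 = 0.975.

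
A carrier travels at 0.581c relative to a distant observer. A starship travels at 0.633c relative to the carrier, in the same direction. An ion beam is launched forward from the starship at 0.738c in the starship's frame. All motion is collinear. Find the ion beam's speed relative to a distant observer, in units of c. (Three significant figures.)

0.982c

Compose velocities in two stages. Stage 1 (into S'): u₁ = (0.738+0.633)/(1+0.738×0.633) = 0.93446.
Stage 2 (into S): u = (0.93446+0.581)/(1+0.93446×0.581) = 0.9822, so the speed is 0.982c.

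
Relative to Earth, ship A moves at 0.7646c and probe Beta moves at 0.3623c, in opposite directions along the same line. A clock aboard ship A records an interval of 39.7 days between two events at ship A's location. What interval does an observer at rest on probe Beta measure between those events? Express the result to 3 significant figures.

84.4 days

Speed of ship A in probe Beta's frame: u = (v_A + v_B)/(1 + v_A v_B/c²) = (0.7646 + 0.3623)/(1 + 0.7646×0.3623) = 1.1269/1.27701458 = 0.88245; |u| = 0.88245c.
At |u| = 0.88245c, γ = (1 − 0.778718)^(−1/2) = 2.1258.
Ship A's interval is proper; time dilation gives Δt_B = γΔτ = 2.1258 × 39.7 days = 84.4 days.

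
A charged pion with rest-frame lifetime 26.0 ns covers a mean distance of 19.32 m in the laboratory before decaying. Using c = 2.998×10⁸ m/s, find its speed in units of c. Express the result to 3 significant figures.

0.927c

Let x = d/(cτ) = 19.32 m / (2.998×10⁸ m/s × 2.600×10^-8 s) = 2.4786. Since d = βγcτ, x = βγ = β/√(1−β²).
Solving: β² = x²/(1+x²) = 6.14346/7.14346 = 0.860012, so β = 0.927.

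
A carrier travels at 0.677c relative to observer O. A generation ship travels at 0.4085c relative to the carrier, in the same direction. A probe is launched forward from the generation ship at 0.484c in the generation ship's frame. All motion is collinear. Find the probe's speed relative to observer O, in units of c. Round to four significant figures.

First combine the probe and generation ship (S''→S'): u₁ = (0.484 + 0.4085)/(1 + 0.484×0.4085) = 0.8925/1.197714 = 0.74517.
Then combine with the carrier (S'→S): u = (0.74517 + 0.677)/(1 + 0.74517×0.677) = 1.42217/1.50448009 = 0.94529.

0.9453c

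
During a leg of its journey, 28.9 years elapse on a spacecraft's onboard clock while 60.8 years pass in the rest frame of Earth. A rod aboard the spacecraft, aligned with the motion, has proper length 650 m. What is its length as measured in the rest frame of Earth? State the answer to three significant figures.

The time-dilation ratio gives γ = 60.8/28.9 = 2.10381.
L = L₀/γ = 650/2.10381 = 309 m.

309 m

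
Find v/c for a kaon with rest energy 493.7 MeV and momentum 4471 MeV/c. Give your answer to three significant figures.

0.994

pc/(mc²) = 4471/493.7 = 9.0561 = βγ = β/√(1−β²).
So β² = x²/(1 + x²) with x = 9.0561: x² = 82.0129, β² = 82.0129/83.0129 = 0.987954, β = 0.994.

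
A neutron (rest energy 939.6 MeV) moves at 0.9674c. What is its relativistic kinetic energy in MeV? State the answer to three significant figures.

2770 MeV

γ = 1/√(1 − β²) = 1/√(1 − 0.93586276) = 1/√0.06413724 = 1/0.253253 = 3.9486.
Kinetic energy: K = (γ − 1)mc² = (3.9486 − 1) × 939.6 MeV = 2.9486 × 939.6 = 2770 MeV.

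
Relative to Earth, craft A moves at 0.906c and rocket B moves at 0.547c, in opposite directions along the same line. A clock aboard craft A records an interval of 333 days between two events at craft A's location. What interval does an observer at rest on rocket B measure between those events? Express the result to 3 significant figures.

1410 days

Speed of craft A in rocket B's frame: u = (v_A + v_B)/(1 + v_A v_B/c²) = (0.906 + 0.547)/(1 + 0.906×0.547) = 1.453/1.495582 = 0.97153; |u| = 0.97153c.
At |u| = 0.97153c, γ = (1 − 0.943871)^(−1/2) = 4.2209.
The clock on craft A records proper time, so rocket B measures Δt = γΔτ = 4.2209 × 333 = 1410 days.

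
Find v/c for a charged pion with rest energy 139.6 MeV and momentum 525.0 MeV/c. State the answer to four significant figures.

βγ = pc/(mc²) = 525.0/139.6 = 3.7607.
Since γ² = 1 + (βγ)² = 15.1429, γ = √15.1429 = 3.89139, and β = (βγ)/γ = 3.7607/3.89139 = 0.9664.

0.9664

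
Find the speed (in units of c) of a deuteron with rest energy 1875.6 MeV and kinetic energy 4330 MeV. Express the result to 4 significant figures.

0.9532c

γ = 1 + K/(mc²) = 1 + 4330/1875.6 = 3.3086.
β = √(1 − 1/γ²) = √(1 − 0.0913506) = √0.9086494 = 0.9532.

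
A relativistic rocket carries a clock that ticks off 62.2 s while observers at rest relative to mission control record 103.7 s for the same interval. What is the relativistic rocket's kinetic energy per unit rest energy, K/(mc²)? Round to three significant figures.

From Δt = γΔτ: γ = 103.7/62.2 = 1.6672.
Since K = (γ−1)mc², K/(mc²) = 1.6672 − 1 = 0.667.

0.667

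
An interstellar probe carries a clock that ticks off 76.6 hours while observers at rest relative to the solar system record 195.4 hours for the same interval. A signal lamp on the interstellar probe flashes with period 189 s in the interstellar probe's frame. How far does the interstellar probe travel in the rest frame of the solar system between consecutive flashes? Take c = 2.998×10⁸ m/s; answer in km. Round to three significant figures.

1.33×10^8 km

From Δt = γΔτ: γ = 195.4/76.6 = 2.55091.
β = √(1 − 1/γ²) = 0.91996. Lab-frame period = γτ = 2.55091×189 s = 482.12 s. Distance = βc × γτ = 0.91996 × 2.998×10⁸ m/s × 482.12 s = 1.3297×10^11 m = 1.33×10^8 km.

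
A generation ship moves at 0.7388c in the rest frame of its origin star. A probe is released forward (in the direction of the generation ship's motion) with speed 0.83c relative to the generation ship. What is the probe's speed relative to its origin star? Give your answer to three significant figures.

In units of c, u = (u' + v)/(1 + u'v) with u' = 0.83 and v = 0.7388.
Numerator: 0.83 + 0.7388 = 1.5688. Denominator: 1 + (0.83)(0.7388) = 1.613204.
u = 1.5688/1.613204 = 0.97247, so the speed is 0.972c.

0.972c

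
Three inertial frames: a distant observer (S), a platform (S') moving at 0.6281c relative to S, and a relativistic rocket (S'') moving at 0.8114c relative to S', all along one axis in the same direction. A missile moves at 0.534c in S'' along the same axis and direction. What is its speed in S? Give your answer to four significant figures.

Apply u = (u'+v)/(1+u'v) twice. Missile in the platform frame: (0.534+0.8114)/(1+0.534·0.8114) = 1.3454/1.4332876 = 0.93868c.
That velocity, transformed to the rest frame of a distant observer: (0.93868+0.6281)/(1+0.93868·0.6281) = 1.56678/1.589584908 = 0.98565c.

0.9857c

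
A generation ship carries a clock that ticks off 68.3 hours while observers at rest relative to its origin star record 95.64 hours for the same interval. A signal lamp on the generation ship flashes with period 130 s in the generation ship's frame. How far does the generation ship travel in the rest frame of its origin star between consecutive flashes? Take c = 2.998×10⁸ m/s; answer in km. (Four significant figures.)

From Δt = γΔτ: γ = 95.64/68.3 = 1.40029.
β = √(1 − 1/γ²) = 0.70001. Lab-frame period = γτ = 1.40029×130 s = 182.04 s. Distance = βc × γτ = 0.70001 × 2.998×10⁸ m/s × 182.04 s = 3.8203×10^10 m = 3.820×10^7 km.

3.820×10^7 km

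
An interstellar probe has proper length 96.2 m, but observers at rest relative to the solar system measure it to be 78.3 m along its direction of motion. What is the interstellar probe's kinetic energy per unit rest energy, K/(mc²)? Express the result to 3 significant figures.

From L = L₀/γ: γ = 96.2/78.3 = 1.22861.
K/(mc²) = γ − 1 = 1.22861 − 1 = 0.229.

0.229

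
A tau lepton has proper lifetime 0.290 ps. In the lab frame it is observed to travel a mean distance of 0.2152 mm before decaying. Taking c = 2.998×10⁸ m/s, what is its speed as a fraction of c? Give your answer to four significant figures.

Let x = d/(cτ) = 2.152×10^-4 m / (2.998×10⁸ m/s × 2.900×10^-13 s) = 2.4752. Since d = βγcτ, x = βγ = β/√(1−β²).
Solving: β² = x²/(1+x²) = 6.12662/7.12662 = 0.859681, so β = 0.9272.

0.9272c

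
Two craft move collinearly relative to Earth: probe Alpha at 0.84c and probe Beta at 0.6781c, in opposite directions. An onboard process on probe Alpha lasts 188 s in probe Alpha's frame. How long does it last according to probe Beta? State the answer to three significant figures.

Transform probe Alpha's velocity into probe Beta's frame: (0.84 + 0.6781)/(1 + 0.84·0.6781) = 1.5181/1.569604, so the relative speed is 0.96719c.
γ for this relative speed: γ = 1/√(1 − 0.935456) = 3.9362.
Probe Alpha's interval is proper; time dilation gives Δt_B = γΔτ = 3.9362 × 188 s = 740 s.

740 s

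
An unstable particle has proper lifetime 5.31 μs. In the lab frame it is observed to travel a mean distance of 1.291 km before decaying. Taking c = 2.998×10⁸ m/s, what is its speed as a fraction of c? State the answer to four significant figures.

0.6299c

Let x = d/(cτ) = 1291 m / (2.998×10⁸ m/s × 5.310×10^-6 s) = 0.81096. Since d = βγcτ, x = βγ = β/√(1−β²).
Solving: β² = x²/(1+x²) = 0.657656/1.657656 = 0.396739, so β = 0.6299.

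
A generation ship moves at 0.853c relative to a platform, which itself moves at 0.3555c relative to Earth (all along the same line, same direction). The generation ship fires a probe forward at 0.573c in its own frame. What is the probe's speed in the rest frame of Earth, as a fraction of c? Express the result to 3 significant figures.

First combine the probe and generation ship (S''→S'): u₁ = (0.573 + 0.853)/(1 + 0.573×0.853) = 1.426/1.488769 = 0.95784.
Then combine with the platform (S'→S): u = (0.95784 + 0.3555)/(1 + 0.95784×0.3555) = 1.31334/1.34051212 = 0.97973.

0.980c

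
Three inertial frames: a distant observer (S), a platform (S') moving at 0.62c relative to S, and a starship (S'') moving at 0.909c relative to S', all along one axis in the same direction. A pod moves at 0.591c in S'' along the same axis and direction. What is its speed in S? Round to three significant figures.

0.994c

Apply u = (u'+v)/(1+u'v) twice. Pod in the platform frame: (0.591+0.909)/(1+0.591·0.909) = 1.5/1.537219 = 0.97579c.
That velocity, transformed to the rest frame of a distant observer: (0.97579+0.62)/(1+0.97579·0.62) = 1.59579/1.6049898 = 0.99427c.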